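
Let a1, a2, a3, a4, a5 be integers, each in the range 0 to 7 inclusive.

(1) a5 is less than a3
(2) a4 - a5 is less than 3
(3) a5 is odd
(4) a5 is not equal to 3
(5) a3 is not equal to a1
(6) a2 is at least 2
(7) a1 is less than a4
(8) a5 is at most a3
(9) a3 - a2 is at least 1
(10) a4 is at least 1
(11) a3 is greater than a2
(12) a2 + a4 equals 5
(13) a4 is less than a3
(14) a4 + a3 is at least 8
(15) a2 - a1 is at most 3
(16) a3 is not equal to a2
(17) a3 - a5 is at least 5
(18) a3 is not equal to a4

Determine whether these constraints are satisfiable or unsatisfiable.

Satisfiable

Setting (a1, a2, a3, a4, a5) = (0, 3, 7, 2, 1) satisfies everything: constraint 2: a4 - a5 = 1; constraint 9: a3 - a2 = 4, and the others follow.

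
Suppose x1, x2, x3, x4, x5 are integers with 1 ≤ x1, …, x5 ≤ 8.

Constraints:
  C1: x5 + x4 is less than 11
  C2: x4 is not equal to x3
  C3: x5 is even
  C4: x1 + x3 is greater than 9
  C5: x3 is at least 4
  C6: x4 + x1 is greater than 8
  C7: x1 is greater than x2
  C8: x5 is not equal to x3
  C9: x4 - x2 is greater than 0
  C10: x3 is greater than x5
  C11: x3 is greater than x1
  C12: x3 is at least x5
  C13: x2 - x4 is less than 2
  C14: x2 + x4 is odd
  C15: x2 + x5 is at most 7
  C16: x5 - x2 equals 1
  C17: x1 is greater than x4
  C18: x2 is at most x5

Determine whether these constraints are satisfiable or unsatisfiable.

Take x1 = 5, x2 = 3, x3 = 7, x4 = 4, x5 = 4. Then constraint 1: x5 + x4 = 8; constraint 4: x1 + x3 = 12, and every other listed constraint is also met.

Satisfiable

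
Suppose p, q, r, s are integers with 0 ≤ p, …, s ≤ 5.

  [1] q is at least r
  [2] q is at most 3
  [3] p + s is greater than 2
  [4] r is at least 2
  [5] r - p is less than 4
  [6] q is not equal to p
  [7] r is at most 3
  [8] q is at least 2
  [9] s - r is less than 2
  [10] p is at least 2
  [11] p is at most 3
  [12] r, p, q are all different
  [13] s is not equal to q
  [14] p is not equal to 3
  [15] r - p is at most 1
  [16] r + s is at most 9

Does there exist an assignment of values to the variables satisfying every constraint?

Unsatisfiable

Constraints 2, 4, 7, 8, 10, and 11 confine each of r, p, q to the 2 values {2, 3}.
Constraint 12 requires all 3 of them to be distinct, but only 2 values are available — impossible by the pigeonhole principle.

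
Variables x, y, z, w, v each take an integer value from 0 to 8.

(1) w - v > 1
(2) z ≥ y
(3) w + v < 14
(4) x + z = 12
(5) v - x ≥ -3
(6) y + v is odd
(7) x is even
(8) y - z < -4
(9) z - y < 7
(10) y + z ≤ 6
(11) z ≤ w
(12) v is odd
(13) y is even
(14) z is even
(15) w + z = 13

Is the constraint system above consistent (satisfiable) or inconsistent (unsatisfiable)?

Try x = 6, y = 0, z = 6, w = 7, v = 5.
Check constraint 1: w - v = 2; constraint 3: w + v = 12; constraint 4: x + z = 12. The remaining constraints are straightforward to verify.

Satisfiable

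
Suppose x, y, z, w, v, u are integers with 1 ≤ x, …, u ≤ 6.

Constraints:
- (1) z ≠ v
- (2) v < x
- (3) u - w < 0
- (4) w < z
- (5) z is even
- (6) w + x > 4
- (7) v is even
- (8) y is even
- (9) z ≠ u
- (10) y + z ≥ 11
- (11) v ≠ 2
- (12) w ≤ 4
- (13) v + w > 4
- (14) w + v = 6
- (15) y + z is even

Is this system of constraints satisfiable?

Satisfiable

One satisfying assignment is x = 5, y = 6, z = 6, w = 2, v = 4, u = 1.
For the less obvious constraints — constraint 3: u - w = -1; constraint 6: w + x = 7 — and the others hold by inspection.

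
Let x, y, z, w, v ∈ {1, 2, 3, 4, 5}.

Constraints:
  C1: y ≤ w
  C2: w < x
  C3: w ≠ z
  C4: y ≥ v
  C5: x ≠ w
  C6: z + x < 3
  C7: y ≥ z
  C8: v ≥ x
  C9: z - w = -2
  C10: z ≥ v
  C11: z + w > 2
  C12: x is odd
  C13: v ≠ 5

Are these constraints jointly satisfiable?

Unsatisfiable

Constraints 1, 2, 7, 8, and 10 give y ≤ w, w < x, x ≤ v, v ≤ z, z ≤ y. Chaining: y ≤ w < x ≤ v ≤ z ≤ y, which forces y < y — impossible.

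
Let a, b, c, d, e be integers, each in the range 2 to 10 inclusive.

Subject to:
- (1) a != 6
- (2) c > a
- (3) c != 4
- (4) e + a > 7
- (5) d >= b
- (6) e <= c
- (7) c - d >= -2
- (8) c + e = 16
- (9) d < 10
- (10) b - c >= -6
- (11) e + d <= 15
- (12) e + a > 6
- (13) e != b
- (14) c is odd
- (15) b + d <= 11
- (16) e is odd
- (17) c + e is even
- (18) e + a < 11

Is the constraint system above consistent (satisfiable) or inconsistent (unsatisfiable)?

Satisfiable

Setting (a, b, c, d, e) = (2, 3, 9, 8, 7) satisfies everything: constraint 4: e + a = 9; constraint 7: c - d = 1, and the others follow.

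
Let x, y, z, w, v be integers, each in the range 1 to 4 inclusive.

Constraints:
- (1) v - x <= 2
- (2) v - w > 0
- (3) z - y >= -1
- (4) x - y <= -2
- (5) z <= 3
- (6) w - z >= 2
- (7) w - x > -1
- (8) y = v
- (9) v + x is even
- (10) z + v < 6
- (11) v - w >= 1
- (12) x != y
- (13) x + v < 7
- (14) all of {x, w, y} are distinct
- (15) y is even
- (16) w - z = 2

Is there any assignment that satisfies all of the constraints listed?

Constraints 1, 3, 4, 6, and 11 give x − v ≥ -2, v − w ≥ 1, w − z ≥ 2, z − y ≥ -1, y − x ≥ 2.
Adding all 5 inequalities: the left sides telescope to 0, and the right sides sum to (-2) + 1 + 2 + (-1) + 2 = 2. So 0 ≥ 2, which is false.

Unsatisfiable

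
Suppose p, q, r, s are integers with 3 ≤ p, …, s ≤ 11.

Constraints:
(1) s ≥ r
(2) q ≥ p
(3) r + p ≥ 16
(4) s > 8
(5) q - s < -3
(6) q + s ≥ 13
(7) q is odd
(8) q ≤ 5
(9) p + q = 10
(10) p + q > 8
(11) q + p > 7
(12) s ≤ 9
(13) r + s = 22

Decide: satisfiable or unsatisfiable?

Unsatisfiable

From constraints 1 and 12: r ≤ s ≤ 9. From constraints 2 and 8: p ≤ q ≤ 5. Hence r + p ≤ 14. But constraint 3 requires r + p ≥ 16, and 16 > 14. Contradiction.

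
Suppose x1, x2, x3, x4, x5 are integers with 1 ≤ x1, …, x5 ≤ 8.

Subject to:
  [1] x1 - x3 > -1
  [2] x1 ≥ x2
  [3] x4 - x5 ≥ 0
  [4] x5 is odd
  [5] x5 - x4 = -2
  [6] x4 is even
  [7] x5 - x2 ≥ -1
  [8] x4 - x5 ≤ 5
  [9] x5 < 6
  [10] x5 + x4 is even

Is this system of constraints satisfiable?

Unsatisfiable

Constraint 4 makes x5 odd and constraint 6 makes x4 even, so x5 + x4 must be odd. Constraint 10 says x5 + x4 is even — contradiction.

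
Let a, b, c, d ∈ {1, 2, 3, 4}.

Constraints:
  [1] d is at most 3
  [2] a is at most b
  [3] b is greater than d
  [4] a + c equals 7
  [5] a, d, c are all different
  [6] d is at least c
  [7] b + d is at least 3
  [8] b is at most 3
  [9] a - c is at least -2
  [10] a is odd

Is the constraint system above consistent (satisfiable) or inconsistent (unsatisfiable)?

Unsatisfiable

From constraints 2 and 8: a ≤ b ≤ 3. From constraints 1 and 6: c ≤ d ≤ 3. Hence a + c ≤ 6. But constraint 4 requires a + c = 7, and 7 > 6. Contradiction.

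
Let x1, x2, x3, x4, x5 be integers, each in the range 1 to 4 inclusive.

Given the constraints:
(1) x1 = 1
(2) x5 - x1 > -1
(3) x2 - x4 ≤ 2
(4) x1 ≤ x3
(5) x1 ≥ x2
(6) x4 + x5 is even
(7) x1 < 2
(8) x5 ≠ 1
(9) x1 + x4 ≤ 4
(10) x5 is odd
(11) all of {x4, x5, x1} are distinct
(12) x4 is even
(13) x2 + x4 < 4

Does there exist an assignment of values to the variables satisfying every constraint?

Constraint 12 makes x4 even and constraint 10 makes x5 odd, so x4 + x5 must be odd. Constraint 6 says x4 + x5 is even — contradiction.

Unsatisfiable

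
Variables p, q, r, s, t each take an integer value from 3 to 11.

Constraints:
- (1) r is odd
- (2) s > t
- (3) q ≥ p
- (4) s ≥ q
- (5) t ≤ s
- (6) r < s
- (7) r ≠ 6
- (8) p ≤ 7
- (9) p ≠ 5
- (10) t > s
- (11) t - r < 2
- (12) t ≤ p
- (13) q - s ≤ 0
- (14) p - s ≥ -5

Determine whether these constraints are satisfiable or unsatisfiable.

Constraints 3, 10, 12, and 13 give q ≤ s, s < t, t ≤ p, p ≤ q. Chaining: q ≤ s < t ≤ p ≤ q, which forces q < q — impossible.

Unsatisfiable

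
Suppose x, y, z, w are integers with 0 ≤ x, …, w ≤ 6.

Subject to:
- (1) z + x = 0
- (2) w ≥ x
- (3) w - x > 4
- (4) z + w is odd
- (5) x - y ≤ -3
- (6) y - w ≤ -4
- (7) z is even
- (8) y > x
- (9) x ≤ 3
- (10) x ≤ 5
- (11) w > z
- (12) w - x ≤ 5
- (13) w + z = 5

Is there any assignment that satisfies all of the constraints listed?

Constraints 5, 6, and 12 give y − x ≥ 3, x − w ≥ -5, w − y ≥ 4.
Adding all 3 inequalities: the left sides telescope to 0, and the right sides sum to 3 + (-5) + 4 = 2. So 0 ≥ 2, which is false.

Unsatisfiable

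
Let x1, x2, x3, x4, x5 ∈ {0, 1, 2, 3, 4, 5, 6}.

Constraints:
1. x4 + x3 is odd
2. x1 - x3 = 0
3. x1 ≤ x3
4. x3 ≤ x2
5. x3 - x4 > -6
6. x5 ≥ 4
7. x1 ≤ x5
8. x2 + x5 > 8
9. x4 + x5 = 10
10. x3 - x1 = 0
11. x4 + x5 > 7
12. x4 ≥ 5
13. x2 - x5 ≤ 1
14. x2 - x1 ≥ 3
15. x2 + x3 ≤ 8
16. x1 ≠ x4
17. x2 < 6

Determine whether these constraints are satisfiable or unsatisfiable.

Satisfiable

Setting (x1, x2, x3, x4, x5) = (0, 5, 0, 5, 5) satisfies everything: constraint 2: x1 - x3 = 0; constraint 5: x3 - x4 = -5, and the others follow.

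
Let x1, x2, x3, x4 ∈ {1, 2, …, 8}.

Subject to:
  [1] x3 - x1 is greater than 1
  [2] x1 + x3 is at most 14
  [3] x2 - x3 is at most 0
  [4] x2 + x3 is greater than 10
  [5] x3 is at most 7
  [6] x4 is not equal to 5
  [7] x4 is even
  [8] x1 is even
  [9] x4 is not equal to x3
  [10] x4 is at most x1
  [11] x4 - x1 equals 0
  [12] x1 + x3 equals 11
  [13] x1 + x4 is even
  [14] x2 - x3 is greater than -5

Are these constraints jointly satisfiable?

One satisfying assignment is x1 = 4, x2 = 4, x3 = 7, x4 = 4.
For the less obvious constraints — constraint 1: x3 - x1 = 3; constraint 2: x1 + x3 = 11; constraint 3: x2 - x3 = -3 — and the others hold by inspection.

Satisfiable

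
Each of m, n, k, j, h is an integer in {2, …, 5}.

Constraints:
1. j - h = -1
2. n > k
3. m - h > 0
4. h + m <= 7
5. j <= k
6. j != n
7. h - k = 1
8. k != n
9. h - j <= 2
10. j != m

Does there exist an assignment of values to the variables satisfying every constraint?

Take m = 4, n = 5, k = 2, j = 2, h = 3. Then constraint 1: j - h = -1; constraint 3: m - h = 1; constraint 4: h + m = 7, and every other listed constraint is also met.

Satisfiable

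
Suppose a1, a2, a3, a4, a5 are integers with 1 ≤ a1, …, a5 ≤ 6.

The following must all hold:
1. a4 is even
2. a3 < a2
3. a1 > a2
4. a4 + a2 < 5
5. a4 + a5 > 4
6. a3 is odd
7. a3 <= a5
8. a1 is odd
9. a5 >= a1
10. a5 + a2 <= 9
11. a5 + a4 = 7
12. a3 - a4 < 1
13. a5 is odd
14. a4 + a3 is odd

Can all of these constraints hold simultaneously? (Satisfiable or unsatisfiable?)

Satisfiable

Setting (a1, a2, a3, a4, a5) = (5, 2, 1, 2, 5) satisfies everything: constraint 4: a4 + a2 = 4; constraint 5: a4 + a5 = 7; constraint 10: a5 + a2 = 7, and the others follow.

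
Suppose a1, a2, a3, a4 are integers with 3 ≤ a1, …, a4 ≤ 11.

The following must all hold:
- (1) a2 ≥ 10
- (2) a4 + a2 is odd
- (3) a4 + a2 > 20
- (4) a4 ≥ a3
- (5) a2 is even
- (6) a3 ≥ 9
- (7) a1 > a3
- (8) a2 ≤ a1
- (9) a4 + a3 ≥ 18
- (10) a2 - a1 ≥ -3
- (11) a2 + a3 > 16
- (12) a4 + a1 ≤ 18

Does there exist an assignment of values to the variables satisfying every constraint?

From constraints 4 and 6: a4 ≥ a3 ≥ 9. From constraints 1 and 8: a1 ≥ a2 ≥ 10. Hence a4 + a1 ≥ 19. But constraint 12 requires a4 + a1 ≤ 18, and 18 < 19. Contradiction.

Unsatisfiable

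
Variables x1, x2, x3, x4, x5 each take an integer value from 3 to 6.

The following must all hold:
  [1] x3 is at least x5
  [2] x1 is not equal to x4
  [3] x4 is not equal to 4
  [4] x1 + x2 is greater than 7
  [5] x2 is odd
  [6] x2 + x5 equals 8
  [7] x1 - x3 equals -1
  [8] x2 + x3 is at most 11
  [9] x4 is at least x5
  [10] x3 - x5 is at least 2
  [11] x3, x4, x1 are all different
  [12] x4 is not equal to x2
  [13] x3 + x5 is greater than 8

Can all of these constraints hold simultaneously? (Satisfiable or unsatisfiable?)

One satisfying assignment is x1 = 5, x2 = 5, x3 = 6, x4 = 3, x5 = 3.
For the less obvious constraints — constraint 4: x1 + x2 = 10; constraint 6: x2 + x5 = 8 — and the others hold by inspection.

Satisfiable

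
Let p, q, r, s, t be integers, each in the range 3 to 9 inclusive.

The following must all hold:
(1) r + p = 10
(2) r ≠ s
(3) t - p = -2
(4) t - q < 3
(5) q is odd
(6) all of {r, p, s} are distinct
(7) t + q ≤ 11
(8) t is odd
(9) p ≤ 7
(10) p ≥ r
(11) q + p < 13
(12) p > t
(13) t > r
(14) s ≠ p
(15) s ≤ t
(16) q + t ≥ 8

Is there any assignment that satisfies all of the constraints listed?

Satisfiable

One satisfying assignment is p = 7, q = 3, r = 3, s = 4, t = 5.
For the less obvious constraints — constraint 1: r + p = 10; constraint 3: t - p = -2; constraint 4: t - q = 2 — and the others hold by inspection.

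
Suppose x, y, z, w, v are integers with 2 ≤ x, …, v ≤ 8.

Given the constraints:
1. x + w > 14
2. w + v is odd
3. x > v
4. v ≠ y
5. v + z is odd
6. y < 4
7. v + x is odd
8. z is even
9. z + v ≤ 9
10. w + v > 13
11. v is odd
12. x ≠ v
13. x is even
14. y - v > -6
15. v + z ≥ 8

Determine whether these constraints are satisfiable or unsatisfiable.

Satisfiable

The assignment x = 8, y = 2, z = 2, w = 8, v = 7 works:
  constraint 1 holds since x + w = 16.
  constraint 9 holds since z + v = 9.
The rest check out directly.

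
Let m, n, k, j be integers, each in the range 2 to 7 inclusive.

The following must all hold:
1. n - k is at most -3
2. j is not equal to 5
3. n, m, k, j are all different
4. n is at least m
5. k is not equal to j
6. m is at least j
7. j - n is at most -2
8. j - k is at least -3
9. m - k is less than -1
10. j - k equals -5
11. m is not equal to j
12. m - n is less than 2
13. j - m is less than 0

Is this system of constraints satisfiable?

Constraints 1, 7, and 8 give j − k ≥ -3, k − n ≥ 3, n − j ≥ 2.
Adding all 3 inequalities: the left sides telescope to 0, and the right sides sum to (-3) + 3 + 2 = 2. So 0 ≥ 2, which is false.

Unsatisfiable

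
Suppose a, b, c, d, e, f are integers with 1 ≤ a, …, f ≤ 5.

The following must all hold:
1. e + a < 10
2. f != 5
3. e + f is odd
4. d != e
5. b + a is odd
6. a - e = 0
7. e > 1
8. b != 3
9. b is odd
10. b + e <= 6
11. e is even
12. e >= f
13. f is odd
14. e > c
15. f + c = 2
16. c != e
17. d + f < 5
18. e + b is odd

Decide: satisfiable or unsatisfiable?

Satisfiable

One satisfying assignment is a = 4, b = 1, c = 1, d = 1, e = 4, f = 1.
For the less obvious constraints — constraint 1: e + a = 8; constraint 6: a - e = 0; constraint 10: b + e = 5 — and the others hold by inspection.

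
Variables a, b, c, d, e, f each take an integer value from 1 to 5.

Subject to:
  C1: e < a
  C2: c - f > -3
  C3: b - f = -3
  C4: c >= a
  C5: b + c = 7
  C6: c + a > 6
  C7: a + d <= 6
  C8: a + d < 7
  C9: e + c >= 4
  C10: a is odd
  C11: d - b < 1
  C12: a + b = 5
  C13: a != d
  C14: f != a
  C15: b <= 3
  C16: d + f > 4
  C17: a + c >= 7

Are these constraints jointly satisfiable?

One satisfying assignment is a = 3, b = 2, c = 5, d = 1, e = 1, f = 5.
For the less obvious constraints — constraint 2: c - f = 0; constraint 3: b - f = -3 — and the others hold by inspection.

Satisfiable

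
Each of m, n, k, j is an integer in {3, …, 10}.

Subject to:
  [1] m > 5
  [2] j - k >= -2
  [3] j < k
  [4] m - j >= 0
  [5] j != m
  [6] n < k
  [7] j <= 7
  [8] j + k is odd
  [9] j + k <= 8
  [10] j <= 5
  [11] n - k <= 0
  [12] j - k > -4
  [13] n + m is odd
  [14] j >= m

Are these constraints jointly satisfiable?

Unsatisfiable

From constraint 1: m ≥ 6. From constraints 10 and 14: m ≤ j and j ≤ 5, so m ≤ 5. But 5 < 6, so no value of m works.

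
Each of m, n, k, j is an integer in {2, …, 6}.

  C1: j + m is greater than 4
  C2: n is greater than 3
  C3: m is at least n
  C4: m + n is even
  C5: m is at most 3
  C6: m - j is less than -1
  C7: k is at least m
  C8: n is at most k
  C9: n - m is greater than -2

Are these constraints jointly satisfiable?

From constraint 2: n ≥ 4. From constraints 3 and 5: n ≤ m and m ≤ 3, so n ≤ 3. But 3 < 4, so no value of n works.

Unsatisfiable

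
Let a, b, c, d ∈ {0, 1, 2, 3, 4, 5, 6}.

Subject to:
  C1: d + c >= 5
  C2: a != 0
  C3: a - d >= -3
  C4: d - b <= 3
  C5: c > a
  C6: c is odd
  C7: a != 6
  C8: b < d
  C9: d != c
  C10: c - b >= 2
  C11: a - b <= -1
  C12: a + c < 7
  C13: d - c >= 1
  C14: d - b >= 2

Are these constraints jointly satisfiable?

Constraints 3, 10, 11, and 13 give b − a ≥ 1, a − d ≥ -3, d − c ≥ 1, c − b ≥ 2.
Adding all 4 inequalities: the left sides telescope to 0, and the right sides sum to 1 + (-3) + 1 + 2 = 1. So 0 ≥ 1, which is false.

Unsatisfiable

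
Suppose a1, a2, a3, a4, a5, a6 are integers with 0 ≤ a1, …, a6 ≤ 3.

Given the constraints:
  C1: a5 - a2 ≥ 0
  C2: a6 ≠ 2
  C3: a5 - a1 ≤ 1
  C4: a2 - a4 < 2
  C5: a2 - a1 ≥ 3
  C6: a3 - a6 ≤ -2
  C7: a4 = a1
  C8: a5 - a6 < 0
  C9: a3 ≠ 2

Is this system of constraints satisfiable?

Constraints 1, 3, and 5 give a1 − a5 ≥ -1, a5 − a2 ≥ 0, a2 − a1 ≥ 3.
Adding all 3 inequalities: the left sides telescope to 0, and the right sides sum to (-1) + 0 + 3 = 2. So 0 ≥ 2, which is false.

Unsatisfiable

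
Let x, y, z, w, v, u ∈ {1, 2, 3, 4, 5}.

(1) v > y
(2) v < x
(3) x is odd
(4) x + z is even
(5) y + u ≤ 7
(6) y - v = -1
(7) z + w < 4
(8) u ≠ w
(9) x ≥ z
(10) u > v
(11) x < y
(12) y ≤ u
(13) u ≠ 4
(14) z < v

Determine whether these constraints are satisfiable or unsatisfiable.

Constraints 1, 2, and 11 give y < v, v < x, x < y. Chaining: y < v < x < y, which forces y < y — impossible.

Unsatisfiable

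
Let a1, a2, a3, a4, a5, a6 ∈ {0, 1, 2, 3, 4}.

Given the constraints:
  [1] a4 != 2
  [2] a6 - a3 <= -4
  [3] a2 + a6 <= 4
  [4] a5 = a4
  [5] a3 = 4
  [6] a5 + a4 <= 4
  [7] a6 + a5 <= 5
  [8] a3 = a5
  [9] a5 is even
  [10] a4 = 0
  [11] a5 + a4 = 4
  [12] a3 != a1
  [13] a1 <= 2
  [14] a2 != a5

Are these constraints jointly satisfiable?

Constraint 5 fixes a3 = 4 and constraint 10 fixes a4 = 0. Constraints 4 and 8 give a3 = a5 = a4, so a3 = a4. But 4 ≠ 0 — contradiction.

Unsatisfiable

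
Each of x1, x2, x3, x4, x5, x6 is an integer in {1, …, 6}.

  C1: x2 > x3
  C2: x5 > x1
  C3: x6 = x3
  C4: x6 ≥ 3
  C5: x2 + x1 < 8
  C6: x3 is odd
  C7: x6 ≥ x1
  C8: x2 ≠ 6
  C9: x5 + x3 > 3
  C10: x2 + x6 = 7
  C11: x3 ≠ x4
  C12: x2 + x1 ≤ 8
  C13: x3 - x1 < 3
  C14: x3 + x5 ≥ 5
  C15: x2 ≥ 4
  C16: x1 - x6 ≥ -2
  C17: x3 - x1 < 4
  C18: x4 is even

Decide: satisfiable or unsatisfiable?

Take x1 = 2, x2 = 4, x3 = 3, x4 = 2, x5 = 3, x6 = 3. Then constraint 5: x2 + x1 = 6; constraint 9: x5 + x3 = 6, and every other listed constraint is also met.

Satisfiable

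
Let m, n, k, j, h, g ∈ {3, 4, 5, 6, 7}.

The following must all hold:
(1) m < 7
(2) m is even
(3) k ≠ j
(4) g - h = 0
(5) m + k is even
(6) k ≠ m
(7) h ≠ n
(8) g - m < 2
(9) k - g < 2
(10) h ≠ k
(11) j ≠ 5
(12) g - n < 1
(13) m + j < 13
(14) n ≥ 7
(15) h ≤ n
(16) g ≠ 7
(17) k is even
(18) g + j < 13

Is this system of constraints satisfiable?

Setting (m, n, k, j, h, g) = (4, 7, 6, 7, 5, 5) satisfies everything: constraint 4: g - h = 0; constraint 8: g - m = 1; constraint 9: k - g = 1, and the others follow.

Satisfiable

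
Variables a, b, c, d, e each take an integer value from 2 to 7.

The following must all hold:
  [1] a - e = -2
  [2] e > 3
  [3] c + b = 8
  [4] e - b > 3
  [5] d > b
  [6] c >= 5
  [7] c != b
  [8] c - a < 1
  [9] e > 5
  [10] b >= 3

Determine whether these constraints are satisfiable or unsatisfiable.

Setting (a, b, c, d, e) = (5, 3, 5, 4, 7) satisfies everything: constraint 1: a - e = -2; constraint 3: c + b = 8, and the others follow.

Satisfiable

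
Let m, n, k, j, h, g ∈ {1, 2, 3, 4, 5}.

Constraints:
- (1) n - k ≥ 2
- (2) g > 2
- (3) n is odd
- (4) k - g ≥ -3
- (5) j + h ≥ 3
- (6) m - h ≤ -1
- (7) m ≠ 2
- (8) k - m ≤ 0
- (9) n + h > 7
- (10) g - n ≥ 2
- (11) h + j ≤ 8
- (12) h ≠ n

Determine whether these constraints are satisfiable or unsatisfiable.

Unsatisfiable

Constraints 1, 4, and 10 give k − g ≥ -3, g − n ≥ 2, n − k ≥ 2.
Adding all 3 inequalities: the left sides telescope to 0, and the right sides sum to (-3) + 2 + 2 = 1. So 0 ≥ 1, which is false.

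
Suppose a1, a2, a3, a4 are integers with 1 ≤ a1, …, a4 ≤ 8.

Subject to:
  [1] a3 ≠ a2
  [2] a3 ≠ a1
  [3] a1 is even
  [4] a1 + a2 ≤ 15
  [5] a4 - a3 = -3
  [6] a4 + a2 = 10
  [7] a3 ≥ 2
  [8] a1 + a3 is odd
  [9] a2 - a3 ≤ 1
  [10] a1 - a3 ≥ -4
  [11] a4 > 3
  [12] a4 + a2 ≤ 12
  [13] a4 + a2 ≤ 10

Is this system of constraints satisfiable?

Satisfiable

Take a1 = 6, a2 = 6, a3 = 7, a4 = 4. Then constraint 4: a1 + a2 = 12; constraint 5: a4 - a3 = -3; constraint 6: a4 + a2 = 10, and every other listed constraint is also met.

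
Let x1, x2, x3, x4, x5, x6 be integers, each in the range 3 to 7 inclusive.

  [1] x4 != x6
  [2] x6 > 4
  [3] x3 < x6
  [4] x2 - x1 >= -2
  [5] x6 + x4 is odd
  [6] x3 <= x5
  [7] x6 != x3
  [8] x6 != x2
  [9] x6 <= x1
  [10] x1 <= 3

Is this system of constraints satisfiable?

From constraint 2: x6 ≥ 5. From constraints 9 and 10: x6 ≤ x1 and x1 ≤ 3, so x6 ≤ 3. But 3 < 5, so no value of x6 works.

Unsatisfiable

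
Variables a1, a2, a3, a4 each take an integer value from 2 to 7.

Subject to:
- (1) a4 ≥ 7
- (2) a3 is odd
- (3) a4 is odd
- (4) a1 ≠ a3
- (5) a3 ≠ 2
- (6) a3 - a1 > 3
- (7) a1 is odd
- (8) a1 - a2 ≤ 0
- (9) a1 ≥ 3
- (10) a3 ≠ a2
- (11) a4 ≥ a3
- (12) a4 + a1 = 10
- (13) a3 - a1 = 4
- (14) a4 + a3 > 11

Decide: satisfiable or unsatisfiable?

Satisfiable

Setting (a1, a2, a3, a4) = (3, 5, 7, 7) satisfies everything: constraint 6: a3 - a1 = 4; constraint 8: a1 - a2 = -2; constraint 12: a4 + a1 = 10, and the others follow.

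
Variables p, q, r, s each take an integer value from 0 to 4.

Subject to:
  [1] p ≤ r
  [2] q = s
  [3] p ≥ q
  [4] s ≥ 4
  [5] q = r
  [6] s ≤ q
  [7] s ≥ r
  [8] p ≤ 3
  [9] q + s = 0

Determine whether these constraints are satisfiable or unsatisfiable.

Unsatisfiable

From constraints 4 and 6: q ≥ s and s ≥ 4, so q ≥ 4. From constraints 3 and 8: q ≤ p and p ≤ 3, so q ≤ 3. But 3 < 4, so no value of q works.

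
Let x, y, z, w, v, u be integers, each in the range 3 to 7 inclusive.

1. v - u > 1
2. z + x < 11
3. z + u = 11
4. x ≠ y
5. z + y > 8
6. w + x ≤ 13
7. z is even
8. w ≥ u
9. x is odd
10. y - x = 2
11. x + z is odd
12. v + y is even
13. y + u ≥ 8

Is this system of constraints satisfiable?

Satisfiable

The assignment x = 3, y = 5, z = 6, w = 7, v = 7, u = 5 works:
  constraint 1 holds since v - u = 2.
  constraint 2 holds since z + x = 9.
The rest check out directly.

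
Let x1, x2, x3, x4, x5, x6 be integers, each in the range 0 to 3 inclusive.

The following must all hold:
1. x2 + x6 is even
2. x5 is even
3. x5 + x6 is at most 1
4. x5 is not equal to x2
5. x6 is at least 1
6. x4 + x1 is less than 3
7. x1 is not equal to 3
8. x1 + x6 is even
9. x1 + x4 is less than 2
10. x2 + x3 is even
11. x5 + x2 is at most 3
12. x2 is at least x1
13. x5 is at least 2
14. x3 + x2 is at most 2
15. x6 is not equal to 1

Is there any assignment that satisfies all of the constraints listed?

Unsatisfiable

From constraint 13: x5 ≥ 2. From constraint 5: x6 ≥ 1. Hence x5 + x6 ≥ 3. But constraint 3 requires x5 + x6 ≤ 1, and 1 < 3. Contradiction.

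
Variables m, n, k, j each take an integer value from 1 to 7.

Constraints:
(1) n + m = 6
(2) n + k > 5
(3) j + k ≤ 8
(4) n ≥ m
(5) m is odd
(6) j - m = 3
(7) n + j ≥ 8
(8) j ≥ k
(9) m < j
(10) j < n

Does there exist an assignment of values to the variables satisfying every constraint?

Satisfiable

Setting (m, n, k, j) = (1, 5, 1, 4) satisfies everything: constraint 1: n + m = 6; constraint 2: n + k = 6, and the others follow.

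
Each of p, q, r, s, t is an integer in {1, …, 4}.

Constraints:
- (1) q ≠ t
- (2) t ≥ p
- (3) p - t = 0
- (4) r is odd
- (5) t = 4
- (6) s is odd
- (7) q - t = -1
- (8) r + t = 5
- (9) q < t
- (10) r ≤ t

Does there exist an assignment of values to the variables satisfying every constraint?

Satisfiable

Take p = 4, q = 3, r = 1, s = 1, t = 4. Then constraint 3: p - t = 0; constraint 7: q - t = -1; constraint 8: r + t = 5, and every other listed constraint is also met.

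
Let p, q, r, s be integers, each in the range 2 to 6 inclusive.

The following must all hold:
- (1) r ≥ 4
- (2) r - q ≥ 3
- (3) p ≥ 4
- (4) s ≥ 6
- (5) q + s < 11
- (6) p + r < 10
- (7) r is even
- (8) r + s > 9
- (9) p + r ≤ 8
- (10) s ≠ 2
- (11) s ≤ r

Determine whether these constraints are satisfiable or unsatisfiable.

Unsatisfiable

From constraint 3: p ≥ 4. From constraints 4 and 11: r ≥ s ≥ 6. Hence p + r ≥ 10. But constraint 9 requires p + r ≤ 8, and 8 < 10. Contradiction.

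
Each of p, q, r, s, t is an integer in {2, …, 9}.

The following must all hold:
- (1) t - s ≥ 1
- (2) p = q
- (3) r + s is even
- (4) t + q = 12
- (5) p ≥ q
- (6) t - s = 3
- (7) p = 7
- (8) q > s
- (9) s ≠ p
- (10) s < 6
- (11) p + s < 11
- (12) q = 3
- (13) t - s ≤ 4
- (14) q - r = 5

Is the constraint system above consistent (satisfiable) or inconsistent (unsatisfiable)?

Unsatisfiable

Constraint 7 fixes p = 7 and constraint 12 fixes q = 3, but constraint 2 requires p = q. Since 7 ≠ 3, contradiction.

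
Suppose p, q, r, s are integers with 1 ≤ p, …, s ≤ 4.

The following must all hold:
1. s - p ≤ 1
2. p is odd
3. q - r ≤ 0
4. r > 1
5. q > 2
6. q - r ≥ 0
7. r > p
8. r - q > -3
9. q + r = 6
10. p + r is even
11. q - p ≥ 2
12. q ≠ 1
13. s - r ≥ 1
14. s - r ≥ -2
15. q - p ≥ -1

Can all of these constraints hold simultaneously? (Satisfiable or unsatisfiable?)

Unsatisfiable

Constraints 1, 3, 11, and 13 give s − r ≥ 1, r − q ≥ 0, q − p ≥ 2, p − s ≥ -1.
Adding all 4 inequalities: the left sides telescope to 0, and the right sides sum to 1 + 0 + 2 + (-1) = 2. So 0 ≥ 2, which is false.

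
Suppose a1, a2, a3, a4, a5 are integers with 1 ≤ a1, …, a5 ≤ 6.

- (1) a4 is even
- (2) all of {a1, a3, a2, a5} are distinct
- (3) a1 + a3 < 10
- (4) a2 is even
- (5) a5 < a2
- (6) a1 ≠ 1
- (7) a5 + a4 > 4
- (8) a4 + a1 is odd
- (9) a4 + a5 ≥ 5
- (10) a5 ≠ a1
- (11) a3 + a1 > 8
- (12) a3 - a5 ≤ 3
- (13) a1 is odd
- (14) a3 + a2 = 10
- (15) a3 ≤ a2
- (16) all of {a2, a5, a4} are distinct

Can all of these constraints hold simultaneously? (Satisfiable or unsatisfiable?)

Take a1 = 5, a2 = 6, a3 = 4, a4 = 4, a5 = 2. Then constraint 3: a1 + a3 = 9; constraint 7: a5 + a4 = 6; constraint 9: a4 + a5 = 6, and every other listed constraint is also met.

Satisfiable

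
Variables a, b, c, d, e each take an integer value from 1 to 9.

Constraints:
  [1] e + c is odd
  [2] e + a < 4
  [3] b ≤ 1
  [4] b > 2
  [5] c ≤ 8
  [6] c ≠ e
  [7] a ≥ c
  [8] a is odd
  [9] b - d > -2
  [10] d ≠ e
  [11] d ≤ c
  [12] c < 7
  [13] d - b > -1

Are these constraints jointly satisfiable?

From constraint 4: b ≥ 3. From constraint 3: b ≤ 1. But 1 < 3, so no value of b works.

Unsatisfiable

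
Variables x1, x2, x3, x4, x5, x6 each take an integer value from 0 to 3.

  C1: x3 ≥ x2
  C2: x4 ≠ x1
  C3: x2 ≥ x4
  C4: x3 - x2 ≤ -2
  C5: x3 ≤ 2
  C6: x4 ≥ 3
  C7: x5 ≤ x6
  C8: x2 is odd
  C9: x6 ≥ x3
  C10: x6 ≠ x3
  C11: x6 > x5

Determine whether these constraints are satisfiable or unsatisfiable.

From constraints 3 and 6: x2 ≥ x4 and x4 ≥ 3, so x2 ≥ 3. From constraints 1 and 5: x2 ≤ x3 and x3 ≤ 2, so x2 ≤ 2. But 2 < 3, so no value of x2 works.

Unsatisfiable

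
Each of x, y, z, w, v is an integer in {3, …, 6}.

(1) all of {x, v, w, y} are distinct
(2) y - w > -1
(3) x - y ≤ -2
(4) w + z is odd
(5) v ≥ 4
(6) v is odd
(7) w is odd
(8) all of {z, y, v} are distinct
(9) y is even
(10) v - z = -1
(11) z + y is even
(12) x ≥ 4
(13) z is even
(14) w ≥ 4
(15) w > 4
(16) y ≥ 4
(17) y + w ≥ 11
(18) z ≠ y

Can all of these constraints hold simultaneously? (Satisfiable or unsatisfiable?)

Unsatisfiable

Constraints 5, 12, 14, and 16 confine each of x, v, w, y to the 3 values {4, …, 6} (the domain already gives each ≤ 6).
Constraint 1 requires all 4 of them to be distinct, but only 3 values are available — impossible by the pigeonhole principle.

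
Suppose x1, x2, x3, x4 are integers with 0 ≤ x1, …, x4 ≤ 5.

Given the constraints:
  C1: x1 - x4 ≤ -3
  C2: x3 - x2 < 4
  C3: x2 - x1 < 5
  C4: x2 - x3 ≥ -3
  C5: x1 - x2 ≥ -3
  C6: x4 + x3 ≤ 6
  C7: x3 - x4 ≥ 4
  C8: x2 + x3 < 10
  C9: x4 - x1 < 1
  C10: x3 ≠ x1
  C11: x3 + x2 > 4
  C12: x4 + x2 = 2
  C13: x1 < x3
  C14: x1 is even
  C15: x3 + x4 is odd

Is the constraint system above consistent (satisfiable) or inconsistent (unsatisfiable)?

Unsatisfiable

Constraints 1, 4, 5, and 7 give x4 − x1 ≥ 3, x1 − x2 ≥ -3, x2 − x3 ≥ -3, x3 − x4 ≥ 4.
Adding all 4 inequalities: the left sides telescope to 0, and the right sides sum to 3 + (-3) + (-3) + 4 = 1. So 0 ≥ 1, which is false.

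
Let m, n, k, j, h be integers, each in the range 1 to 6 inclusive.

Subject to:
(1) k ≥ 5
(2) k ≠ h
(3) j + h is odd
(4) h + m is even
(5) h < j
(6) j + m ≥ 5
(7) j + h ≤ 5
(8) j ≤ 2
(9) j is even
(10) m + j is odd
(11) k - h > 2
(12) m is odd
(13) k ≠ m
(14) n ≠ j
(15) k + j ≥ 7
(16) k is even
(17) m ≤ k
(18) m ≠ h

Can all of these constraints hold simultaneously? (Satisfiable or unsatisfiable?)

Setting (m, n, k, j, h) = (3, 1, 6, 2, 1) satisfies everything: constraint 6: j + m = 5; constraint 7: j + h = 3, and the others follow.

Satisfiable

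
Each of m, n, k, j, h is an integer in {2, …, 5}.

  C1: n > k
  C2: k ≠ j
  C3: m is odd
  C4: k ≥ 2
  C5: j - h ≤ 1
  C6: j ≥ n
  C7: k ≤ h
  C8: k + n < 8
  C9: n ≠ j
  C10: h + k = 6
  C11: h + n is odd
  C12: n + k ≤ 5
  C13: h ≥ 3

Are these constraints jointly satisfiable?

The assignment m = 3, n = 3, k = 2, j = 4, h = 4 works:
  constraint 5 holds since j - h = 0.
  constraint 8 holds since k + n = 5.
  constraint 10 holds since h + k = 6.
The rest check out directly.

Satisfiable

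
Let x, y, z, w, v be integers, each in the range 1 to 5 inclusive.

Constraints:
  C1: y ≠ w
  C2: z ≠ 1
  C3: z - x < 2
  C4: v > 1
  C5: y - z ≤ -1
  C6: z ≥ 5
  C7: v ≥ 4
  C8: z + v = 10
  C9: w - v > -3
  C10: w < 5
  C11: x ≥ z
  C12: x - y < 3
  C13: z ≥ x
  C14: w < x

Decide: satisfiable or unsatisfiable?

Satisfiable

Setting (x, y, z, w, v) = (5, 4, 5, 3, 5) satisfies everything: constraint 3: z - x = 0; constraint 5: y - z = -1, and the others follow.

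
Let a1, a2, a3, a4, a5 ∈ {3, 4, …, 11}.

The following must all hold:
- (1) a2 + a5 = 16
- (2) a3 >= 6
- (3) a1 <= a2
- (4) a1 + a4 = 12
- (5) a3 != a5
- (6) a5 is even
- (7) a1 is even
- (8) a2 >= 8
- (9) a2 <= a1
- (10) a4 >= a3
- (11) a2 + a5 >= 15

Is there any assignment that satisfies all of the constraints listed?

Unsatisfiable

From constraints 8 and 9: a1 ≥ a2 ≥ 8. From constraints 2 and 10: a4 ≥ a3 ≥ 6. Hence a1 + a4 ≥ 14. But constraint 4 requires a1 + a4 = 12, and 12 < 14. Contradiction.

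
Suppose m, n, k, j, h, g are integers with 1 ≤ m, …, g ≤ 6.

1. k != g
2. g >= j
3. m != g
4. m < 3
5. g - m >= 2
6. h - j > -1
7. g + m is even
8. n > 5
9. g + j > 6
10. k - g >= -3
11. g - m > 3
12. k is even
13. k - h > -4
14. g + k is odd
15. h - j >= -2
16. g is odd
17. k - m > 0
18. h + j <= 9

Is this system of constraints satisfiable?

Satisfiable

Setting (m, n, k, j, h, g) = (1, 6, 2, 3, 3, 5) satisfies everything: constraint 5: g - m = 4; constraint 6: h - j = 0; constraint 9: g + j = 8, and the others follow.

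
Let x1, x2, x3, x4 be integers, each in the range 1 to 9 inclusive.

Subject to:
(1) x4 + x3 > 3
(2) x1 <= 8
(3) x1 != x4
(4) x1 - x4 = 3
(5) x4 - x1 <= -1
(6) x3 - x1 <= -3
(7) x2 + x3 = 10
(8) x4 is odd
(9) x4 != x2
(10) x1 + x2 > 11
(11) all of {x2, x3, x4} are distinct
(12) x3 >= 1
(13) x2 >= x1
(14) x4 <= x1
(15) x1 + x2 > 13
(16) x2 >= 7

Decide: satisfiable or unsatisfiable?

Take x1 = 6, x2 = 8, x3 = 2, x4 = 3. Then constraint 1: x4 + x3 = 5; constraint 4: x1 - x4 = 3; constraint 5: x4 - x1 = -3, and every other listed constraint is also met.

Satisfiable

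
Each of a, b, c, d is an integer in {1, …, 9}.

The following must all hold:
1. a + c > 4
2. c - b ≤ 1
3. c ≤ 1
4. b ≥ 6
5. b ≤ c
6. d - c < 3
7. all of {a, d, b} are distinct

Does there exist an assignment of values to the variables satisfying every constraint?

Unsatisfiable

From constraint 4: b ≥ 6. From constraints 3 and 5: b ≤ c and c ≤ 1, so b ≤ 1. But 1 < 6, so no value of b works.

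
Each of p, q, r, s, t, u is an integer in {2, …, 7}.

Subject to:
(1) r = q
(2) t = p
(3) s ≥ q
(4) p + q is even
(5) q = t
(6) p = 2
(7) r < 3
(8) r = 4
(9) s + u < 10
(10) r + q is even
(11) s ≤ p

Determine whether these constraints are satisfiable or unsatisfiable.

Unsatisfiable

Constraint 8 fixes r = 4 and constraint 6 fixes p = 2. Constraints 1, 2, and 5 give r = q = t = p, so r = p. But 4 ≠ 2 — contradiction.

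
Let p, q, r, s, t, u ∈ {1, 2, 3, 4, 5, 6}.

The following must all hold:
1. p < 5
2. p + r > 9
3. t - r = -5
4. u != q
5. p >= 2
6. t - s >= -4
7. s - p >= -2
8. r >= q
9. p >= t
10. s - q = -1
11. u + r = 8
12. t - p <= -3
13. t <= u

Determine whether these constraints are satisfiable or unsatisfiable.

Setting (p, q, r, s, t, u) = (4, 3, 6, 2, 1, 2) satisfies everything: constraint 2: p + r = 10; constraint 3: t - r = -5, and the others follow.

Satisfiable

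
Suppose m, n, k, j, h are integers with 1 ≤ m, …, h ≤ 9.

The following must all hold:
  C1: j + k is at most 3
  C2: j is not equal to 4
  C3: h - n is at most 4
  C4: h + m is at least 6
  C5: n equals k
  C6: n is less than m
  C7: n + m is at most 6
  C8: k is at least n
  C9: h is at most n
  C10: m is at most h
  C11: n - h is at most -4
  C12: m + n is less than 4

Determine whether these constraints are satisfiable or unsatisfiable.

Constraints 6, 9, and 10 give m ≤ h, h ≤ n, n < m. Chaining: m ≤ h ≤ n < m, which forces m < m — impossible.

Unsatisfiable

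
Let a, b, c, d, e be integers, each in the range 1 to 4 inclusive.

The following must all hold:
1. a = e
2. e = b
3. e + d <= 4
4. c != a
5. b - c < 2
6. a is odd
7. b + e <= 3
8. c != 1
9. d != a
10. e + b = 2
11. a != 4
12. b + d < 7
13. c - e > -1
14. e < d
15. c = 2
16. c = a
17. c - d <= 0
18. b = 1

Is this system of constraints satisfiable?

Constraint 15 fixes c = 2 and constraint 18 fixes b = 1. Constraints 1, 2, and 16 give c = a = e = b, so c = b. But 2 ≠ 1 — contradiction.

Unsatisfiable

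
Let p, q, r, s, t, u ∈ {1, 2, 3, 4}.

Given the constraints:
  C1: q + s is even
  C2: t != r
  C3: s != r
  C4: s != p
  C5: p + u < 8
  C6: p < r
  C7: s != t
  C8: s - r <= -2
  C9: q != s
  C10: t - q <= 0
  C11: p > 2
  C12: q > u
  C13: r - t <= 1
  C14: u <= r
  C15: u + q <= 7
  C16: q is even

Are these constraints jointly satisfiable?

Satisfiable

One satisfying assignment is p = 3, q = 4, r = 4, s = 2, t = 3, u = 2.
For the less obvious constraints — constraint 5: p + u = 5; constraint 8: s - r = -2 — and the others hold by inspection.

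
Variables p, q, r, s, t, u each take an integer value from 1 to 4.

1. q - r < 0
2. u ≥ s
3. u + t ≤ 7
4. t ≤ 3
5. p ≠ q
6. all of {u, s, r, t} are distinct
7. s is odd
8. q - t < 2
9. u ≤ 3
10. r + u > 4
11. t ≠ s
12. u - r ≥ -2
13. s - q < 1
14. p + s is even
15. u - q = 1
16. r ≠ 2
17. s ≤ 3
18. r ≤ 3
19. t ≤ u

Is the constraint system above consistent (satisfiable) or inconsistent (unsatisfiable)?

Unsatisfiable

Constraints 4, 9, 17, and 18 confine each of u, s, r, t to the 3 values {1, …, 3} (the domain already gives each ≥ 1).
Constraint 6 requires all 4 of them to be distinct, but only 3 values are available — impossible by the pigeonhole principle.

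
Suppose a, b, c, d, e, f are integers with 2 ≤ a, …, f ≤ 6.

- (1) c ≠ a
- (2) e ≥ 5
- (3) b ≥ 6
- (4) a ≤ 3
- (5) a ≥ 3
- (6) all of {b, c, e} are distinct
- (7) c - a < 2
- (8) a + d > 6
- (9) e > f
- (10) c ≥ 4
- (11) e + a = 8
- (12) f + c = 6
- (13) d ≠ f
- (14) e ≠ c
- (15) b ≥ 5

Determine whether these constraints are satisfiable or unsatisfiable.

Try a = 3, b = 6, c = 4, d = 4, e = 5, f = 2.
Check constraint 7: c - a = 1; constraint 8: a + d = 7; constraint 11: e + a = 8. The remaining constraints are straightforward to verify.

Satisfiable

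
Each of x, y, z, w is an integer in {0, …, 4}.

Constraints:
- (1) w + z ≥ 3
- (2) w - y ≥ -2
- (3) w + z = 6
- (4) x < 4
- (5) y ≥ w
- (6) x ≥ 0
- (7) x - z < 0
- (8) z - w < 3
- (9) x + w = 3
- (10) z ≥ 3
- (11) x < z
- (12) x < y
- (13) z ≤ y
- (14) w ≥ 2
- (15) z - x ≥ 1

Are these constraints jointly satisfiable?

Satisfiable

One satisfying assignment is x = 0, y = 3, z = 3, w = 3.
For the less obvious constraints — constraint 1: w + z = 6; constraint 2: w - y = 0; constraint 3: w + z = 6 — and the others hold by inspection.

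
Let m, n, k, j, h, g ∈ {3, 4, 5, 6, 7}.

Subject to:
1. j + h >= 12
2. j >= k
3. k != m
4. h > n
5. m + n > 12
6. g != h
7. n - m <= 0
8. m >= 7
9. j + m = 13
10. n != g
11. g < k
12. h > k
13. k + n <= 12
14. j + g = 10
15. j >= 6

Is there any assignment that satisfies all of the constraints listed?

Satisfiable

One satisfying assignment is m = 7, n = 6, k = 6, j = 6, h = 7, g = 4.
For the less obvious constraints — constraint 1: j + h = 13; constraint 5: m + n = 13 — and the others hold by inspection.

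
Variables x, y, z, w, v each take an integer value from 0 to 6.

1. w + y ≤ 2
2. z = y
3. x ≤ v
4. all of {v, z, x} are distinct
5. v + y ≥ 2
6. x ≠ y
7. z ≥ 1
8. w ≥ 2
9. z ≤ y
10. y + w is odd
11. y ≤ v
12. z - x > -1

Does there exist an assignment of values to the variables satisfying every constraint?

From constraint 8: w ≥ 2. From constraints 7 and 9: y ≥ z ≥ 1. Hence w + y ≥ 3. But constraint 1 requires w + y ≤ 2, and 2 < 3. Contradiction.

Unsatisfiable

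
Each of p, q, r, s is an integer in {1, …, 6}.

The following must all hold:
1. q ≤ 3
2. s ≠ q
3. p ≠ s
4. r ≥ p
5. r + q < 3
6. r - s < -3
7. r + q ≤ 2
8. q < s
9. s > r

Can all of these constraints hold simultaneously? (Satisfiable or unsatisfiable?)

Satisfiable

Try p = 1, q = 1, r = 1, s = 5.
Check constraint 5: r + q = 2; constraint 6: r - s = -4. The remaining constraints are straightforward to verify.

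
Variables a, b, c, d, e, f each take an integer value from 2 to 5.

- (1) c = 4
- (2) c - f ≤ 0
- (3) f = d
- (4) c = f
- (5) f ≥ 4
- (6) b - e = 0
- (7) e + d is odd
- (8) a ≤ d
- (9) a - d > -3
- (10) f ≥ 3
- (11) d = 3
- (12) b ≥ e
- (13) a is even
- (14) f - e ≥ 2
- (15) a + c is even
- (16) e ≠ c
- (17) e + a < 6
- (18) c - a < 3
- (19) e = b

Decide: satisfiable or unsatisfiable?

Constraint 1 fixes c = 4 and constraint 11 fixes d = 3. Constraints 3 and 4 give c = f = d, so c = d. But 4 ≠ 3 — contradiction.

Unsatisfiable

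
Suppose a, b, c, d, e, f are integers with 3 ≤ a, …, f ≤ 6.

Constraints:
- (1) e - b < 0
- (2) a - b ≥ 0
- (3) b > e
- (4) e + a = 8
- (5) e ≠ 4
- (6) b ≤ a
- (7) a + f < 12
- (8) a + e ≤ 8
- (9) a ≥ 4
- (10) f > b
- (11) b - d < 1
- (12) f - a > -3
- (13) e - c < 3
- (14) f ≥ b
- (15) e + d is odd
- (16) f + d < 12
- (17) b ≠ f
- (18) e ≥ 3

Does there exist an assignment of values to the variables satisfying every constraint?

Take a = 5, b = 4, c = 3, d = 4, e = 3, f = 5. Then constraint 1: e - b = -1; constraint 2: a - b = 1, and every other listed constraint is also met.

Satisfiable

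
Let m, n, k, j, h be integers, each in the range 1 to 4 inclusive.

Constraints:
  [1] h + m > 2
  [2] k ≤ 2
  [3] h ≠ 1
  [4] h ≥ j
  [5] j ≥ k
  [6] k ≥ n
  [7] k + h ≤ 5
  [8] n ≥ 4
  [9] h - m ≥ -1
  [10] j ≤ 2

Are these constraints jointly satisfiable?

Unsatisfiable

From constraints 6 and 8: k ≥ n and n ≥ 4, so k ≥ 4. From constraints 5 and 10: k ≤ j and j ≤ 2, so k ≤ 2. But 2 < 4, so no value of k works.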